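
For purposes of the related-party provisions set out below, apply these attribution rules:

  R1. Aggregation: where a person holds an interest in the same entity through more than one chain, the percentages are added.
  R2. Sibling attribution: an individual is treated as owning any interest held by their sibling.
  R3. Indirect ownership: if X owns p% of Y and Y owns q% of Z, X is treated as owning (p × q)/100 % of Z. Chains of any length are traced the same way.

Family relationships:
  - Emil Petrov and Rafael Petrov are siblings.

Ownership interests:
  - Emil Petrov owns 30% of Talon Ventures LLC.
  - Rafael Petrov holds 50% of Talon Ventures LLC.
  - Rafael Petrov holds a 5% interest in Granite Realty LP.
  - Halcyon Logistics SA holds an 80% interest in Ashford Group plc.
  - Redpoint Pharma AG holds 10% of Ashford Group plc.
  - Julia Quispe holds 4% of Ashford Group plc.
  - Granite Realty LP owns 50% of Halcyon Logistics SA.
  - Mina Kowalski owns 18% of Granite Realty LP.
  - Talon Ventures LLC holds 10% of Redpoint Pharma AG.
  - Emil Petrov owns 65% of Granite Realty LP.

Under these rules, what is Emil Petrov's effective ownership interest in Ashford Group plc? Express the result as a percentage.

By sibling attribution (R2), Emil Petrov is treated as also owning Rafael Petrov's interest in Granite Realty LP, giving 65% + 5% = 70%.
By sibling attribution (R2), Emil Petrov is treated as also owning Rafael Petrov's interest in Talon Ventures LLC, giving 30% + 50% = 80%.
Chain via Granite Realty LP → Halcyon Logistics SA (R3): 70% × 50% × 80% = 28% of Ashford Group plc.
Chain via Talon Ventures LLC → Redpoint Pharma AG (R3): 80% × 10% × 10% = 0.8% of Ashford Group plc.
Aggregating (R1): 28% + 0.8% = 28.8%.

28.8%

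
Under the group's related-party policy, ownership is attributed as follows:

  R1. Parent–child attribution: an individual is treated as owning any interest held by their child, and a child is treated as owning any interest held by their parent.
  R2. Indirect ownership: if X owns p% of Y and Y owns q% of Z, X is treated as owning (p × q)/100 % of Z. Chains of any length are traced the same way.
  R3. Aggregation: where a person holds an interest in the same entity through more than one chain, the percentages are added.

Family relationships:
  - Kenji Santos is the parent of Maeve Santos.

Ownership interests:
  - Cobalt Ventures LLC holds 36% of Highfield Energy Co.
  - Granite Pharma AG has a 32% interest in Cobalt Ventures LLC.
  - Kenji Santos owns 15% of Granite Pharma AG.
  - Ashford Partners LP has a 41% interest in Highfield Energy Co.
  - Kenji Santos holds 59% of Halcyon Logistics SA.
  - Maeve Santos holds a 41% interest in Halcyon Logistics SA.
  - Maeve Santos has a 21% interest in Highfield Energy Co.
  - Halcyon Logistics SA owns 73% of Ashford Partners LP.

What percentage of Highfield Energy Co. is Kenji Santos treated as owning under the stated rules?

By parent–child attribution (R1), Kenji Santos is treated as also owning Maeve Santos's interest in Halcyon Logistics SA, giving 59% + 41% = 100%.
By parent–child attribution (R1), Kenji Santos is treated as owning Maeve Santos's 21% interest in Highfield Energy Co.
Chain via Halcyon Logistics SA → Ashford Partners LP (R2): 100% × 73% × 41% = 29.93% of Highfield Energy Co.
Chain via Granite Pharma AG → Cobalt Ventures LLC (R2): 15% × 32% × 36% = 1.728% of Highfield Energy Co.
Direct interest in Highfield Energy Co: 21%.
Aggregating (R3): 29.93% + 1.728% + 21% = 52.658%.

52.658%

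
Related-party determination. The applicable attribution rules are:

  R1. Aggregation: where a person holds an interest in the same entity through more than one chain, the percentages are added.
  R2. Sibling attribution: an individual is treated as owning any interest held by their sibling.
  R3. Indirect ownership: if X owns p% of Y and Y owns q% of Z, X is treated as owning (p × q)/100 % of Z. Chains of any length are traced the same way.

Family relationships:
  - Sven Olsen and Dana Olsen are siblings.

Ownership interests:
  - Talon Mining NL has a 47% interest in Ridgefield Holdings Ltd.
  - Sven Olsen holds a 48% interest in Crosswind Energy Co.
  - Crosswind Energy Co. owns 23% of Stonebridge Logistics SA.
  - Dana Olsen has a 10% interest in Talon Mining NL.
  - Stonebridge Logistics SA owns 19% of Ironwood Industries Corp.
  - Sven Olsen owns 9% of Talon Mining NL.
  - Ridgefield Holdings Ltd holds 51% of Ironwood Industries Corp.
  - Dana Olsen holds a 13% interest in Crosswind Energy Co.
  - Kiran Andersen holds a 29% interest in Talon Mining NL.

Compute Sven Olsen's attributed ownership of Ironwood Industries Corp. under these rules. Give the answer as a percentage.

7.22%

By sibling attribution (R2), Sven Olsen is treated as also owning Dana Olsen's interest in Talon Mining NL, giving 9% + 10% = 19%.
By sibling attribution (R2), Sven Olsen is treated as also owning Dana Olsen's interest in Crosswind Energy Co, giving 48% + 13% = 61%.
Chain via Talon Mining NL → Ridgefield Holdings Ltd (R3): 19% × 47% × 51% = 4.5543% of Ironwood Industries Corp.
Chain via Crosswind Energy Co. → Stonebridge Logistics SA (R3): 61% × 23% × 19% = 2.6657% of Ironwood Industries Corp.
Aggregating (R1): 4.5543% + 2.6657% = 7.22%.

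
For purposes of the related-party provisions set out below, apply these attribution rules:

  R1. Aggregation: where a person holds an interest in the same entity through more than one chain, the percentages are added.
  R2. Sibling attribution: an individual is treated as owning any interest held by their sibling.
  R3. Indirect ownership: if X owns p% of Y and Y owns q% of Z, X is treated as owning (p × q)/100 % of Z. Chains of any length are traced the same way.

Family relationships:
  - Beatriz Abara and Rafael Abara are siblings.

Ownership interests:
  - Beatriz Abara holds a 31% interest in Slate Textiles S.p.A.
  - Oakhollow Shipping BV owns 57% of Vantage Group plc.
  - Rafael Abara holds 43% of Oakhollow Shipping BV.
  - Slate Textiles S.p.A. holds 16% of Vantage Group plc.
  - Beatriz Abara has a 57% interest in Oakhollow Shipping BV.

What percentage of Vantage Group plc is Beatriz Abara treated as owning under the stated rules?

61.96%

By sibling attribution (R2), Beatriz Abara is treated as also owning Rafael Abara's interest in Oakhollow Shipping BV, giving 57% + 43% = 100%.
Chain via Slate Textiles S.p.A. (R3): 31% × 16% = 4.96% of Vantage Group plc.
Chain via Oakhollow Shipping BV (R3): 100% × 57% = 57% of Vantage Group plc.
Aggregating (R1): 4.96% + 57% = 61.96%.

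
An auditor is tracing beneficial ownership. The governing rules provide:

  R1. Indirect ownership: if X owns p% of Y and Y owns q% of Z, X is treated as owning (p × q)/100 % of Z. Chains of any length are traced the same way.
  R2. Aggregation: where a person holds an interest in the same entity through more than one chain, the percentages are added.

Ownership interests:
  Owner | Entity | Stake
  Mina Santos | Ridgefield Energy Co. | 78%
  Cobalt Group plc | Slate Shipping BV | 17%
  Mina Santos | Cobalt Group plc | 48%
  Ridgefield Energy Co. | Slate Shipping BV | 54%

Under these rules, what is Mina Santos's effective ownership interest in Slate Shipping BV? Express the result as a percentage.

50.28%

Chain via Ridgefield Energy Co. (R1): 78% × 54% = 42.12% of Slate Shipping BV.
Chain via Cobalt Group plc (R1): 48% × 17% = 8.16% of Slate Shipping BV.
Aggregating (R2): 42.12% + 8.16% = 50.28%.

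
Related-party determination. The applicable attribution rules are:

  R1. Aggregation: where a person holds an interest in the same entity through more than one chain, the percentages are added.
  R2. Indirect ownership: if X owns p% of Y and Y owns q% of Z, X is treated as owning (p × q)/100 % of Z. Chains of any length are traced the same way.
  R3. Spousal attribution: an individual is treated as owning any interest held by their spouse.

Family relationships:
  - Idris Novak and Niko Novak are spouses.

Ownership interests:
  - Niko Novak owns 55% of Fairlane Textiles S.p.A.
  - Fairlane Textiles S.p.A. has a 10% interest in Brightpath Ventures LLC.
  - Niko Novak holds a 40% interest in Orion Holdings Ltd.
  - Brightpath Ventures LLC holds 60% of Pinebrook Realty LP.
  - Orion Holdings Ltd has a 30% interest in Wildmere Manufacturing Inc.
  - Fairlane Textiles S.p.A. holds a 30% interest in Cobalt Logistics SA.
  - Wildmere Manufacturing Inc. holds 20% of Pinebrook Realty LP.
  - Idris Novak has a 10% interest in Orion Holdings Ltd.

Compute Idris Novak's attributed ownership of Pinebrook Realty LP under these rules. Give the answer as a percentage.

By spousal attribution (R3), Idris Novak is treated as also owning Niko Novak's interest in Orion Holdings Ltd, giving 10% + 40% = 50%.
By spousal attribution (R3), Idris Novak is treated as owning Niko Novak's 55% interest in Fairlane Textiles S.p.A.
Chain via Orion Holdings Ltd → Wildmere Manufacturing Inc. (R2): 50% × 30% × 20% = 3% of Pinebrook Realty LP.
Chain via Fairlane Textiles S.p.A. → Brightpath Ventures LLC (R2): 55% × 10% × 60% = 3.3% of Pinebrook Realty LP.
Aggregating (R1): 3% + 3.3% = 6.3%.

6.3%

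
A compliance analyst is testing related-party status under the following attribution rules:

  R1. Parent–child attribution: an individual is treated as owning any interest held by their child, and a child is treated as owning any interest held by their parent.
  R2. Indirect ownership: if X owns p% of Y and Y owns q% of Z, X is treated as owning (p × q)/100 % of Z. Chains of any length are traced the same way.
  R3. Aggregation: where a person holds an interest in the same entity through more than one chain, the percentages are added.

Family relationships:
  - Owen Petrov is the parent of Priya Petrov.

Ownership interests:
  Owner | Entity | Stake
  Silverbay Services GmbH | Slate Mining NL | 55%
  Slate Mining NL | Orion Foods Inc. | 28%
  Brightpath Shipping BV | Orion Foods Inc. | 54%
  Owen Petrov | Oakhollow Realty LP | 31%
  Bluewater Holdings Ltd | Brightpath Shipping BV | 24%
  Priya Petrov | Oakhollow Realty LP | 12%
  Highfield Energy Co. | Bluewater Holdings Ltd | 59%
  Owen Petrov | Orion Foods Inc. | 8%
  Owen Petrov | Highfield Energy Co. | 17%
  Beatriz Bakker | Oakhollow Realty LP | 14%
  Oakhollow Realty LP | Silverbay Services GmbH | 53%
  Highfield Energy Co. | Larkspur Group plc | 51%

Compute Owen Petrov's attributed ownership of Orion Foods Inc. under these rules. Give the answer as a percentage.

12.809548%

By parent–child attribution (R1), Owen Petrov is treated as also owning Priya Petrov's interest in Oakhollow Realty LP, giving 31% + 12% = 43%.
Chain via Highfield Energy Co. → Bluewater Holdings Ltd → Brightpath Shipping BV (R2): 17% × 59% × 24% × 54% = 1.299888% of Orion Foods Inc.
Chain via Oakhollow Realty LP → Silverbay Services GmbH → Slate Mining NL (R2): 43% × 53% × 55% × 28% = 3.50966% of Orion Foods Inc.
Direct interest in Orion Foods Inc: 8%.
Aggregating (R3): 1.299888% + 3.50966% + 8% = 12.809548%.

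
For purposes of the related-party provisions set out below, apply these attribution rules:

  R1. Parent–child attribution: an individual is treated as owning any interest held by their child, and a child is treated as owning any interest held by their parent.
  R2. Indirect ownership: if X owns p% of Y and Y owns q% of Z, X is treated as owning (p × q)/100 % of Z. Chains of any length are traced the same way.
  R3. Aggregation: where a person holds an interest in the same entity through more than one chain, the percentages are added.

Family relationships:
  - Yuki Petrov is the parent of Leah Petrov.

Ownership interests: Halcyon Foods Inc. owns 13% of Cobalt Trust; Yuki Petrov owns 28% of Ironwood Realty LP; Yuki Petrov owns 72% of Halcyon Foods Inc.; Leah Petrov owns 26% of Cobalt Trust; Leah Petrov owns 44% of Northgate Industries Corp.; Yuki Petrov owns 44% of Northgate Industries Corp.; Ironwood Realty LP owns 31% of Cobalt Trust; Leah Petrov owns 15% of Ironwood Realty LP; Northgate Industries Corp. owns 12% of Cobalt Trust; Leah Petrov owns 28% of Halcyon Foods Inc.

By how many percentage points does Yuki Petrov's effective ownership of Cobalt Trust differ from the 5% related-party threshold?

57.89

By parent–child attribution (R1), Yuki Petrov is treated as also owning Leah Petrov's interest in Ironwood Realty LP, giving 28% + 15% = 43%.
By parent–child attribution (R1), Yuki Petrov is treated as also owning Leah Petrov's interest in Halcyon Foods Inc, giving 72% + 28% = 100%.
By parent–child attribution (R1), Yuki Petrov is treated as also owning Leah Petrov's interest in Northgate Industries Corp, giving 44% + 44% = 88%.
By parent–child attribution (R1), Yuki Petrov is treated as owning Leah Petrov's 26% interest in Cobalt Trust.
Chain via Ironwood Realty LP (R2): 43% × 31% = 13.33% of Cobalt Trust.
Chain via Halcyon Foods Inc. (R2): 100% × 13% = 13% of Cobalt Trust.
Chain via Northgate Industries Corp. (R2): 88% × 12% = 10.56% of Cobalt Trust.
Direct interest in Cobalt Trust: 26%.
Aggregating (R3): 13.33% + 13% + 10.56% + 26% = 62.89%.
62.89% exceeds the 5% threshold by 57.89 percentage points.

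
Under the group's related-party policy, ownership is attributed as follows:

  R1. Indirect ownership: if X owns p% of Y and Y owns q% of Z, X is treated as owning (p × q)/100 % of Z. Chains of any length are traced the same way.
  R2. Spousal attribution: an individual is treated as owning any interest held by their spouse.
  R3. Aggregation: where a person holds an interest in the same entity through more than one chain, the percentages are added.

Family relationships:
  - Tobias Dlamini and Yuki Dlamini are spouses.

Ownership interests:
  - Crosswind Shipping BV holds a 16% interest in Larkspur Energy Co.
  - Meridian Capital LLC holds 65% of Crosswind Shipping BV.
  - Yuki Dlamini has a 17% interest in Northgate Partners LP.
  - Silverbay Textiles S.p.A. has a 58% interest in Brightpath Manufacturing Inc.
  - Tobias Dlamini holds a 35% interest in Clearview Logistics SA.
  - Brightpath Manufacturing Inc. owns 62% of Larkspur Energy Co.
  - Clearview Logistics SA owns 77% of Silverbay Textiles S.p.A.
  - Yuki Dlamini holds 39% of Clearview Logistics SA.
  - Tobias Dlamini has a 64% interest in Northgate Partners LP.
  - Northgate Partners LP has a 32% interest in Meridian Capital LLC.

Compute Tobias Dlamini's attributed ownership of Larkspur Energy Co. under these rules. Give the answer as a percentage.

23.185688%

By spousal attribution (R2), Tobias Dlamini is treated as also owning Yuki Dlamini's interest in Northgate Partners LP, giving 64% + 17% = 81%.
By spousal attribution (R2), Tobias Dlamini is treated as also owning Yuki Dlamini's interest in Clearview Logistics SA, giving 35% + 39% = 74%.
Chain via Northgate Partners LP → Meridian Capital LLC → Crosswind Shipping BV (R1): 81% × 32% × 65% × 16% = 2.69568% of Larkspur Energy Co.
Chain via Clearview Logistics SA → Silverbay Textiles S.p.A. → Brightpath Manufacturing Inc. (R1): 74% × 77% × 58% × 62% = 20.490008% of Larkspur Energy Co.
Aggregating (R3): 2.69568% + 20.490008% = 23.185688%.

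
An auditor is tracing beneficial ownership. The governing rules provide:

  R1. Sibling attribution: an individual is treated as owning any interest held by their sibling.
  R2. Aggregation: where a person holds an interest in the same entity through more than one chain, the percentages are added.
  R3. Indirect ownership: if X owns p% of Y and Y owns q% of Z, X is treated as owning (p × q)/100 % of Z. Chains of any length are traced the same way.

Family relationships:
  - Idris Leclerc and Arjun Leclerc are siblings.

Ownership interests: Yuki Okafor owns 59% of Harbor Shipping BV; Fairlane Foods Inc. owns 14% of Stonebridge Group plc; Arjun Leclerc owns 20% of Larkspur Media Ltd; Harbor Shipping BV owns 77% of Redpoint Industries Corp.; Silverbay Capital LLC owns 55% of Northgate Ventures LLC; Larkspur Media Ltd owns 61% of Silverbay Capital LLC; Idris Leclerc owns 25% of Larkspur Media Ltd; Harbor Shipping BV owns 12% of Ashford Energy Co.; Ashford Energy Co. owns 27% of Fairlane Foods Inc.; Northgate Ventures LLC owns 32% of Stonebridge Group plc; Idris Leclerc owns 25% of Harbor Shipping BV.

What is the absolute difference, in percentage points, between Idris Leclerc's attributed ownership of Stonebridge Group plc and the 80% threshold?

By sibling attribution (R1), Idris Leclerc is treated as also owning Arjun Leclerc's interest in Larkspur Media Ltd, giving 25% + 20% = 45%.
Chain via Larkspur Media Ltd → Silverbay Capital LLC → Northgate Ventures LLC (R3): 45% × 61% × 55% × 32% = 4.8312% of Stonebridge Group plc.
Chain via Harbor Shipping BV → Ashford Energy Co. → Fairlane Foods Inc. (R3): 25% × 12% × 27% × 14% = 0.1134% of Stonebridge Group plc.
Aggregating (R2): 4.8312% + 0.1134% = 4.9446%.
4.9446% falls short of the 80% threshold by 75.0554 percentage points.

75.0554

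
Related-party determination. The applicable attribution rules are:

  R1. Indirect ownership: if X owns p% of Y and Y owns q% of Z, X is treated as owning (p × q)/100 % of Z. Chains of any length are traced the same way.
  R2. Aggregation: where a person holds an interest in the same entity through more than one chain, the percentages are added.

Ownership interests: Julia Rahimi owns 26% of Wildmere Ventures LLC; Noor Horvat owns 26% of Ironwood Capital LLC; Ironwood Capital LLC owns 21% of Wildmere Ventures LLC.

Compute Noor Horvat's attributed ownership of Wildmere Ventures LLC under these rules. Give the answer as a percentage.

5.46%

Chain via Ironwood Capital LLC (R1): 26% × 21% = 5.46% of Wildmere Ventures LLC.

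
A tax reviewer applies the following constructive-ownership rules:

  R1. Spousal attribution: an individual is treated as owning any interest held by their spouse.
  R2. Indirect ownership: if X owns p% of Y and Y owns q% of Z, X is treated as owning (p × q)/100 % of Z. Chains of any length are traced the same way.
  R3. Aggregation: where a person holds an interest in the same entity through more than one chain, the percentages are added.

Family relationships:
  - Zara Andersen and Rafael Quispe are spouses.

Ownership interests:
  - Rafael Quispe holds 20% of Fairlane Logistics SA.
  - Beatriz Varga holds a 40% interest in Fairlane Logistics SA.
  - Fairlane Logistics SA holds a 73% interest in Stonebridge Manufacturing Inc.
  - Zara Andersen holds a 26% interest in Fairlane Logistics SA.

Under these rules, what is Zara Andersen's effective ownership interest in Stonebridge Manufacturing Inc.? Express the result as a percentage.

33.58%

By spousal attribution (R1), Zara Andersen is treated as also owning Rafael Quispe's interest in Fairlane Logistics SA, giving 26% + 20% = 46%.
Chain via Fairlane Logistics SA (R2): 46% × 73% = 33.58% of Stonebridge Manufacturing Inc.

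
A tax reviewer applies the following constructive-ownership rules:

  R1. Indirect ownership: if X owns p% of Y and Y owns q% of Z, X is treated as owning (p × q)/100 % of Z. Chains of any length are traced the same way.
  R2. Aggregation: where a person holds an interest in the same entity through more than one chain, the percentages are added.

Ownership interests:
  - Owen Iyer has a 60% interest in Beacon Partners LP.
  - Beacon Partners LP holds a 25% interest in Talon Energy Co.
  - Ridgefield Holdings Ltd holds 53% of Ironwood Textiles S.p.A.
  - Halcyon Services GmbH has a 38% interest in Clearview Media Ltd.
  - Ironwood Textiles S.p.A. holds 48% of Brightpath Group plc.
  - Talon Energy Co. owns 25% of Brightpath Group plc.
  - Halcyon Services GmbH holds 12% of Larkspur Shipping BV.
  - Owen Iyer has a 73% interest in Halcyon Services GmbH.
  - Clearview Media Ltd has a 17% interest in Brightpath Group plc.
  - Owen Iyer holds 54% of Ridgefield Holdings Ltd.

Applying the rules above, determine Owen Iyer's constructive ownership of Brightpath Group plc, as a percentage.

22.2034%

Chain via Halcyon Services GmbH → Clearview Media Ltd (R1): 73% × 38% × 17% = 4.7158% of Brightpath Group plc.
Chain via Beacon Partners LP → Talon Energy Co. (R1): 60% × 25% × 25% = 3.75% of Brightpath Group plc.
Chain via Ridgefield Holdings Ltd → Ironwood Textiles S.p.A. (R1): 54% × 53% × 48% = 13.7376% of Brightpath Group plc.
Aggregating (R2): 4.7158% + 3.75% + 13.7376% = 22.2034%.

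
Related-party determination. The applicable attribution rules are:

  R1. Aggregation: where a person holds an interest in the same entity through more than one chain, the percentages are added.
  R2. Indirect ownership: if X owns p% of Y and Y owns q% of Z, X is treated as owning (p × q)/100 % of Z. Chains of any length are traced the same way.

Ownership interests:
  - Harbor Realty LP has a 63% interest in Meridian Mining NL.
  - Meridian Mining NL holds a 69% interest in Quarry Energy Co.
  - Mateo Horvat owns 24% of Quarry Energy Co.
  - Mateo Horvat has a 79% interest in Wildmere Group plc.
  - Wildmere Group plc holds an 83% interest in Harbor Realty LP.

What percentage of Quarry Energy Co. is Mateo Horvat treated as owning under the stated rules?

Chain via Wildmere Group plc → Harbor Realty LP → Meridian Mining NL (R2): 79% × 83% × 63% × 69% = 28.503279% of Quarry Energy Co.
Direct interest in Quarry Energy Co: 24%.
Aggregating (R1): 28.503279% + 24% = 52.503279%.

52.503279%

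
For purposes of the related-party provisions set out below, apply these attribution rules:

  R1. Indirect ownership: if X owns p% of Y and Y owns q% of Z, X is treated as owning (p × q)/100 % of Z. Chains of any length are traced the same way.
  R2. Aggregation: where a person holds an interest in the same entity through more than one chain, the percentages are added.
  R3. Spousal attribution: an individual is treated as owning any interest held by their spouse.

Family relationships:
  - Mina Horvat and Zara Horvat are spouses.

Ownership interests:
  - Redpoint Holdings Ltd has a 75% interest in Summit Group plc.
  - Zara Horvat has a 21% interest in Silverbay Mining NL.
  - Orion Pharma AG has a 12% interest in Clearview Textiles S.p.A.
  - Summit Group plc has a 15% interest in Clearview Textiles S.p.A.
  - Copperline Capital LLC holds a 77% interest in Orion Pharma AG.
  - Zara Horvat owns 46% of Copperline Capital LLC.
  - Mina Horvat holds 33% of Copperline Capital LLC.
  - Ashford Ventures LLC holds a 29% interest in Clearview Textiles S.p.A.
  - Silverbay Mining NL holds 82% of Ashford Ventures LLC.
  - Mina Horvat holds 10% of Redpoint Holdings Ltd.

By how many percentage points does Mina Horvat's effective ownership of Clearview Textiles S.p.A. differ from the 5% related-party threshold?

8.4184

By spousal attribution (R3), Mina Horvat is treated as also owning Zara Horvat's interest in Copperline Capital LLC, giving 33% + 46% = 79%.
By spousal attribution (R3), Mina Horvat is treated as owning Zara Horvat's 21% interest in Silverbay Mining NL.
Chain via Copperline Capital LLC → Orion Pharma AG (R1): 79% × 77% × 12% = 7.2996% of Clearview Textiles S.p.A.
Chain via Redpoint Holdings Ltd → Summit Group plc (R1): 10% × 75% × 15% = 1.125% of Clearview Textiles S.p.A.
Chain via Silverbay Mining NL → Ashford Ventures LLC (R1): 21% × 82% × 29% = 4.9938% of Clearview Textiles S.p.A.
Aggregating (R2): 7.2996% + 1.125% + 4.9938% = 13.4184%.
13.4184% exceeds the 5% threshold by 8.4184 percentage points.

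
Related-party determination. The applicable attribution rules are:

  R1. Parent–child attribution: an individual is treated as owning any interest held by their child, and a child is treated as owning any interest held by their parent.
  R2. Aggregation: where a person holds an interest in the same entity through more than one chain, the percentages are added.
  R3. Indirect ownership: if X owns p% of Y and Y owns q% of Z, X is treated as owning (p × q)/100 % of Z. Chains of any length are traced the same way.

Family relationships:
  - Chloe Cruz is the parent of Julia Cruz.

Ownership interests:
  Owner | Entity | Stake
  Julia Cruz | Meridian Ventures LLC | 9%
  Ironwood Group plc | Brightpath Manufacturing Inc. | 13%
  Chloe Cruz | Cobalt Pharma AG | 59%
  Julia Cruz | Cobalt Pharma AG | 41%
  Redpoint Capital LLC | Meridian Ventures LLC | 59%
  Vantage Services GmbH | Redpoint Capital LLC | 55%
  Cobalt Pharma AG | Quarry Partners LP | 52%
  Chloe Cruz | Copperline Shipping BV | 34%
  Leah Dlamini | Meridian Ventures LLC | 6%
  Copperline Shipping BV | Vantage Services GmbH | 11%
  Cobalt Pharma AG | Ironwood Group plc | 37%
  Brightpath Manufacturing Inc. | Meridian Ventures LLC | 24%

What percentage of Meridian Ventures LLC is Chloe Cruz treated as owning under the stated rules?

By parent–child attribution (R1), Chloe Cruz is treated as also owning Julia Cruz's interest in Cobalt Pharma AG, giving 59% + 41% = 100%.
By parent–child attribution (R1), Chloe Cruz is treated as owning Julia Cruz's 9% interest in Meridian Ventures LLC.
Chain via Cobalt Pharma AG → Ironwood Group plc → Brightpath Manufacturing Inc. (R3): 100% × 37% × 13% × 24% = 1.1544% of Meridian Ventures LLC.
Chain via Copperline Shipping BV → Vantage Services GmbH → Redpoint Capital LLC (R3): 34% × 11% × 55% × 59% = 1.21363% of Meridian Ventures LLC.
Direct interest in Meridian Ventures LLC: 9%.
Aggregating (R2): 1.1544% + 1.21363% + 9% = 11.36803%.

11.36803%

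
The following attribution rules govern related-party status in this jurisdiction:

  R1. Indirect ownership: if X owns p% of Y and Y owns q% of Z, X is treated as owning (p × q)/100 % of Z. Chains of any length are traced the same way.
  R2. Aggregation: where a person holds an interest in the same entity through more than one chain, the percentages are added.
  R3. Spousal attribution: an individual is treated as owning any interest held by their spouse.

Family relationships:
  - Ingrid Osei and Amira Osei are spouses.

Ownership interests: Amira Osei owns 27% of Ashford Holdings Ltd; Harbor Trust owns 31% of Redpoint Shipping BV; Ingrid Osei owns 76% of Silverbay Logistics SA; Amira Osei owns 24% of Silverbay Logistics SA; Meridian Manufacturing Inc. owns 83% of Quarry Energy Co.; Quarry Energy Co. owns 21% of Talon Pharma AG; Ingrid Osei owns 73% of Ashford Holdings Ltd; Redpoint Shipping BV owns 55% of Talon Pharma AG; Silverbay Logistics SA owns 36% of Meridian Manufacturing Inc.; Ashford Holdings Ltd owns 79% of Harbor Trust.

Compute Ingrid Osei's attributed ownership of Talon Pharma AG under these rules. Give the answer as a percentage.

By spousal attribution (R3), Ingrid Osei is treated as also owning Amira Osei's interest in Ashford Holdings Ltd, giving 73% + 27% = 100%.
By spousal attribution (R3), Ingrid Osei is treated as also owning Amira Osei's interest in Silverbay Logistics SA, giving 76% + 24% = 100%.
Chain via Ashford Holdings Ltd → Harbor Trust → Redpoint Shipping BV (R1): 100% × 79% × 31% × 55% = 13.4695% of Talon Pharma AG.
Chain via Silverbay Logistics SA → Meridian Manufacturing Inc. → Quarry Energy Co. (R1): 100% × 36% × 83% × 21% = 6.2748% of Talon Pharma AG.
Aggregating (R2): 13.4695% + 6.2748% = 19.7443%.

19.7443%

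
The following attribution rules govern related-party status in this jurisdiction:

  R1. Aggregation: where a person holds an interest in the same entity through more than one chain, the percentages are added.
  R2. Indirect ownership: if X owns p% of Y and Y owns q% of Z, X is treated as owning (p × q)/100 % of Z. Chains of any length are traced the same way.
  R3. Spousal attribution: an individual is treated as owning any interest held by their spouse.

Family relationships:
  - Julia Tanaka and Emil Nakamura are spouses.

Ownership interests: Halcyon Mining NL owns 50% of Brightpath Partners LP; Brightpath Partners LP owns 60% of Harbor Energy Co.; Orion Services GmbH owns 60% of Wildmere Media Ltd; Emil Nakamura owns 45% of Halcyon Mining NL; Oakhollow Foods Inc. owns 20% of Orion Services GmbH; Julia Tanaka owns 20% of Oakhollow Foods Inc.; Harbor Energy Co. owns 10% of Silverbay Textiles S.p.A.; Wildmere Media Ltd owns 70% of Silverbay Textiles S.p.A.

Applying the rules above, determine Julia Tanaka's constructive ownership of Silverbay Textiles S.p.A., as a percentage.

By spousal attribution (R3), Julia Tanaka is treated as owning Emil Nakamura's 45% interest in Halcyon Mining NL.
Chain via Oakhollow Foods Inc. → Orion Services GmbH → Wildmere Media Ltd (R2): 20% × 20% × 60% × 70% = 1.68% of Silverbay Textiles S.p.A.
Chain via Halcyon Mining NL → Brightpath Partners LP → Harbor Energy Co. (R2): 45% × 50% × 60% × 10% = 1.35% of Silverbay Textiles S.p.A.
Aggregating (R1): 1.68% + 1.35% = 3.03%.

3.03%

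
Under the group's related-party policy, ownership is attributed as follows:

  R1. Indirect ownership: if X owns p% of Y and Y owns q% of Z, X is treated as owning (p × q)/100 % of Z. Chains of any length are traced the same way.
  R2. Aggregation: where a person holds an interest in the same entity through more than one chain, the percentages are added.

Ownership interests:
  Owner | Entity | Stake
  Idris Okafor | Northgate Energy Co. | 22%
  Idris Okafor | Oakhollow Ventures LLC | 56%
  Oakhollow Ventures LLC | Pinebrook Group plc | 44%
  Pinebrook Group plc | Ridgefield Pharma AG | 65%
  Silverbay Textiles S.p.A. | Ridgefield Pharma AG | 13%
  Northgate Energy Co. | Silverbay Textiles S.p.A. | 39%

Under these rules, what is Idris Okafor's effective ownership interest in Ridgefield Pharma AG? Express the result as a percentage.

17.1314%

Chain via Oakhollow Ventures LLC → Pinebrook Group plc (R1): 56% × 44% × 65% = 16.016% of Ridgefield Pharma AG.
Chain via Northgate Energy Co. → Silverbay Textiles S.p.A. (R1): 22% × 39% × 13% = 1.1154% of Ridgefield Pharma AG.
Aggregating (R2): 16.016% + 1.1154% = 17.1314%.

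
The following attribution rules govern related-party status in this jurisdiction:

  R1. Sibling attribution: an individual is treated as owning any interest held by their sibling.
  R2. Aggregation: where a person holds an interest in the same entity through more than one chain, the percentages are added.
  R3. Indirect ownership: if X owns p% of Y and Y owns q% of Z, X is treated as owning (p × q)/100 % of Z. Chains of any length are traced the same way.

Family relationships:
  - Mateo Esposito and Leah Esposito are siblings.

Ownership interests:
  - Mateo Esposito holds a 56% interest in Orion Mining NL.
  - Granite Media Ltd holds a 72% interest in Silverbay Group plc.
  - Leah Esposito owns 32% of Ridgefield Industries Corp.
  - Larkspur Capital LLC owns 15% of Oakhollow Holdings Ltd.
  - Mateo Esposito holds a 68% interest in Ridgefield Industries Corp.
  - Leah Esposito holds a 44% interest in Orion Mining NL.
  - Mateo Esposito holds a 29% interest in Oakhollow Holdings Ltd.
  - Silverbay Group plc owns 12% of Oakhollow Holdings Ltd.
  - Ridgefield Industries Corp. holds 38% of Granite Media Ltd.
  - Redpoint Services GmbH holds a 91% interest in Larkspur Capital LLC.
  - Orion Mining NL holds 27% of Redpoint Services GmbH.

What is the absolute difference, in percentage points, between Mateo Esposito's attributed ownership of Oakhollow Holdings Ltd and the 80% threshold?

By sibling attribution (R1), Mateo Esposito is treated as also owning Leah Esposito's interest in Orion Mining NL, giving 56% + 44% = 100%.
By sibling attribution (R1), Mateo Esposito is treated as also owning Leah Esposito's interest in Ridgefield Industries Corp, giving 68% + 32% = 100%.
Chain via Orion Mining NL → Redpoint Services GmbH → Larkspur Capital LLC (R3): 100% × 27% × 91% × 15% = 3.6855% of Oakhollow Holdings Ltd.
Chain via Ridgefield Industries Corp. → Granite Media Ltd → Silverbay Group plc (R3): 100% × 38% × 72% × 12% = 3.2832% of Oakhollow Holdings Ltd.
Direct interest in Oakhollow Holdings Ltd: 29%.
Aggregating (R2): 3.6855% + 3.2832% + 29% = 35.9687%.
35.9687% falls short of the 80% threshold by 44.0313 percentage points.

44.0313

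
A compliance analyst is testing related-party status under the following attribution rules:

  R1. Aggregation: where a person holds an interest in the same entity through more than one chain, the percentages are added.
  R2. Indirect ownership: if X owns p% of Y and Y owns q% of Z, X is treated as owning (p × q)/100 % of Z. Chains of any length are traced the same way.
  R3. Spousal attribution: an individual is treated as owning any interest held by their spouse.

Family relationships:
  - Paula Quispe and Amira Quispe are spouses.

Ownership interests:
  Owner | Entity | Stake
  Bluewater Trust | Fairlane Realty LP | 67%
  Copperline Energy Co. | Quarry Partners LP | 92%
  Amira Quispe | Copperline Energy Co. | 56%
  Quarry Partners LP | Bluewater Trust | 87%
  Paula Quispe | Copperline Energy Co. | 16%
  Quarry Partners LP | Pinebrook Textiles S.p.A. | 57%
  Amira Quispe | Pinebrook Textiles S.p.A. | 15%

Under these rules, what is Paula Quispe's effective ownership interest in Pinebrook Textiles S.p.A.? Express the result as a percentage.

By spousal attribution (R3), Paula Quispe is treated as also owning Amira Quispe's interest in Copperline Energy Co, giving 16% + 56% = 72%.
By spousal attribution (R3), Paula Quispe is treated as owning Amira Quispe's 15% interest in Pinebrook Textiles S.p.A.
Chain via Copperline Energy Co. → Quarry Partners LP (R2): 72% × 92% × 57% = 37.7568% of Pinebrook Textiles S.p.A.
Direct interest in Pinebrook Textiles S.p.A: 15%.
Aggregating (R1): 37.7568% + 15% = 52.7568%.

52.7568%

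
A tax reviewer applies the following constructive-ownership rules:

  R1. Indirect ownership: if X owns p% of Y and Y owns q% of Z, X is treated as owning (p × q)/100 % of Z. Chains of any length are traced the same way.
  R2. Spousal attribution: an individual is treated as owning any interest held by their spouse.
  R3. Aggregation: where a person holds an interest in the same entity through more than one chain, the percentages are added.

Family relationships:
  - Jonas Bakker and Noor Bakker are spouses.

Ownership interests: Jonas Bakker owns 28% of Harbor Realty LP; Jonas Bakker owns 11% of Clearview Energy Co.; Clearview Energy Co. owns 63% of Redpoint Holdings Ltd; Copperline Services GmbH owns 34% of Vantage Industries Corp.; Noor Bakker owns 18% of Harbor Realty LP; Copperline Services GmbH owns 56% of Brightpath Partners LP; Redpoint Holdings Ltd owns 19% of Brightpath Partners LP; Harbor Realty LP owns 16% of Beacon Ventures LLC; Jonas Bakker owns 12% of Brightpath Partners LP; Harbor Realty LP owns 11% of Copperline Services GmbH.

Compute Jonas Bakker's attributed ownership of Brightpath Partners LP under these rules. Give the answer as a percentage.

By spousal attribution (R2), Jonas Bakker is treated as also owning Noor Bakker's interest in Harbor Realty LP, giving 28% + 18% = 46%.
Chain via Harbor Realty LP → Copperline Services GmbH (R1): 46% × 11% × 56% = 2.8336% of Brightpath Partners LP.
Chain via Clearview Energy Co. → Redpoint Holdings Ltd (R1): 11% × 63% × 19% = 1.3167% of Brightpath Partners LP.
Direct interest in Brightpath Partners LP: 12%.
Aggregating (R3): 2.8336% + 1.3167% + 12% = 16.1503%.

16.1503%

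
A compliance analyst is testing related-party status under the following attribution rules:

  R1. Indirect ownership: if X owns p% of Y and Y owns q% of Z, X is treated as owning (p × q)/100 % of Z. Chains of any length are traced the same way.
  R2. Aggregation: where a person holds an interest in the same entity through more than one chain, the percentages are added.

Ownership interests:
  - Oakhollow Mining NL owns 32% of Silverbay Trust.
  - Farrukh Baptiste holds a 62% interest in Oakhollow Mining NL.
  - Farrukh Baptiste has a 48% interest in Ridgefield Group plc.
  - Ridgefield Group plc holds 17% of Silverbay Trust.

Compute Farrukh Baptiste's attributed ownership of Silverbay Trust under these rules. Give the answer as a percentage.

Chain via Ridgefield Group plc (R1): 48% × 17% = 8.16% of Silverbay Trust.
Chain via Oakhollow Mining NL (R1): 62% × 32% = 19.84% of Silverbay Trust.
Aggregating (R2): 8.16% + 19.84% = 28%.

28%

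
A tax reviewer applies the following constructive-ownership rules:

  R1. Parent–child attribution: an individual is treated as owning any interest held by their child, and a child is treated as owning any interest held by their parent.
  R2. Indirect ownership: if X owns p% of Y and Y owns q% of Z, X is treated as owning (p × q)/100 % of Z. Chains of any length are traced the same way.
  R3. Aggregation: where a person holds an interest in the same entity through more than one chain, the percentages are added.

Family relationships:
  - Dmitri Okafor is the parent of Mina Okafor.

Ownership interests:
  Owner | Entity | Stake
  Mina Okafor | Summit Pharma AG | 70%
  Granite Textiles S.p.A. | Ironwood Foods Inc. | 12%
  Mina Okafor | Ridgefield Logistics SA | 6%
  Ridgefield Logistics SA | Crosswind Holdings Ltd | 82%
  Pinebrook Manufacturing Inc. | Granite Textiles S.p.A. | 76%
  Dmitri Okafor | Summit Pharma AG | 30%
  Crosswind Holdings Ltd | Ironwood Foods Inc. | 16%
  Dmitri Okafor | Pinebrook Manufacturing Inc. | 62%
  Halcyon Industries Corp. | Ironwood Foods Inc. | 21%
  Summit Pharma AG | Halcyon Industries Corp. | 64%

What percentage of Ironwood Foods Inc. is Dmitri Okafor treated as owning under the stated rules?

19.8816%

By parent–child attribution (R1), Dmitri Okafor is treated as also owning Mina Okafor's interest in Summit Pharma AG, giving 30% + 70% = 100%.
By parent–child attribution (R1), Dmitri Okafor is treated as owning Mina Okafor's 6% interest in Ridgefield Logistics SA.
Chain via Pinebrook Manufacturing Inc. → Granite Textiles S.p.A. (R2): 62% × 76% × 12% = 5.6544% of Ironwood Foods Inc.
Chain via Summit Pharma AG → Halcyon Industries Corp. (R2): 100% × 64% × 21% = 13.44% of Ironwood Foods Inc.
Chain via Ridgefield Logistics SA → Crosswind Holdings Ltd (R2): 6% × 82% × 16% = 0.7872% of Ironwood Foods Inc.
Aggregating (R3): 5.6544% + 13.44% + 0.7872% = 19.8816%.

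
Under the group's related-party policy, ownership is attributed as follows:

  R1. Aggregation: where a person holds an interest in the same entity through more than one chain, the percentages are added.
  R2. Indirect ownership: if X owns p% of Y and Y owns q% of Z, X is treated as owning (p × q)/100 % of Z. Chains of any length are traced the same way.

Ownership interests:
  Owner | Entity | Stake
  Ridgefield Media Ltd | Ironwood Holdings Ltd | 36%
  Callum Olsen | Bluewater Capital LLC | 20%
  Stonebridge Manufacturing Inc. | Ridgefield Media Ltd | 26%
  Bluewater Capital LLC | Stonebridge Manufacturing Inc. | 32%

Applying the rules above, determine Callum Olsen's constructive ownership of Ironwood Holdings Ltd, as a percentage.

0.59904%

Chain via Bluewater Capital LLC → Stonebridge Manufacturing Inc. → Ridgefield Media Ltd (R2): 20% × 32% × 26% × 36% = 0.59904% of Ironwood Holdings Ltd.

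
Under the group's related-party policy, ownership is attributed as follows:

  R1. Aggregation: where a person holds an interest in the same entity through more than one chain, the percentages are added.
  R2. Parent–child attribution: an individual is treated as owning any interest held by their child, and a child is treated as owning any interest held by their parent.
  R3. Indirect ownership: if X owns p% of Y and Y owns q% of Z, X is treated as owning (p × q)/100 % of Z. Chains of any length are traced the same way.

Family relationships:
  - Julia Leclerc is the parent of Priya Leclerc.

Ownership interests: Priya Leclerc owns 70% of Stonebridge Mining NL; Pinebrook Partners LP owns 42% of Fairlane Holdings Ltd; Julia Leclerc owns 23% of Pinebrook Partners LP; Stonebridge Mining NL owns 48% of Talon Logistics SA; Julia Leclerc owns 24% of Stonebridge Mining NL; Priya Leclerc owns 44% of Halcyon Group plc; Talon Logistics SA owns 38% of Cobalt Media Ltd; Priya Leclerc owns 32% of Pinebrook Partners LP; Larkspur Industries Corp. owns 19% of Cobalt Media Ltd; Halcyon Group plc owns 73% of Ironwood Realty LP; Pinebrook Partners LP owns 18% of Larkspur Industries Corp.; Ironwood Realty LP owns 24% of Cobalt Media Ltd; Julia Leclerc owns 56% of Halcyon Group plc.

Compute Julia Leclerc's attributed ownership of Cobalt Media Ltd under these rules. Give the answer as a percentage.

By parent–child attribution (R2), Julia Leclerc is treated as also owning Priya Leclerc's interest in Stonebridge Mining NL, giving 24% + 70% = 94%.
By parent–child attribution (R2), Julia Leclerc is treated as also owning Priya Leclerc's interest in Halcyon Group plc, giving 56% + 44% = 100%.
By parent–child attribution (R2), Julia Leclerc is treated as also owning Priya Leclerc's interest in Pinebrook Partners LP, giving 23% + 32% = 55%.
Chain via Stonebridge Mining NL → Talon Logistics SA (R3): 94% × 48% × 38% = 17.1456% of Cobalt Media Ltd.
Chain via Halcyon Group plc → Ironwood Realty LP (R3): 100% × 73% × 24% = 17.52% of Cobalt Media Ltd.
Chain via Pinebrook Partners LP → Larkspur Industries Corp. (R3): 55% × 18% × 19% = 1.881% of Cobalt Media Ltd.
Aggregating (R1): 17.1456% + 17.52% + 1.881% = 36.5466%.

36.5466%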